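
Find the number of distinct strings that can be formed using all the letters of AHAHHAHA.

AHAHHAHA has 8 letters with A appearing 4 times and H appearing 4 times.
So there are 8! / (4!·4!) = 70 distinguishable arrangements.

70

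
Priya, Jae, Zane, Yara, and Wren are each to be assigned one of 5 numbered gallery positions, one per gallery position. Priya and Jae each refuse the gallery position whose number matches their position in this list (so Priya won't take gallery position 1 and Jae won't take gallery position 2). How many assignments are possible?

78

Let Aᵢ (for i ∈ {1, 2}) be the placements that put person i in their forbidden gallery position. Any j of these fix j positions, leaving (5−j)! ways to fill the rest, and there are C(2,j) ways to pick which j.
By inclusion–exclusion, the number of valid placements is Σ_{j=0}^{2} (−1)^j C(2,j)·(5−j)!.
Computing: 120 − 48 + 6 = 78.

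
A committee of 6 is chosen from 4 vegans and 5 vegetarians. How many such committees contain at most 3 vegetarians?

50

Split by how many vegetarians are chosen (0 through 3).
Sum: C(5,0)·C(4,6) + C(5,1)·C(4,5) + C(5,2)·C(4,4) + C(5,3)·C(4,3) = 0 + 0 + 10 + 40 = 50.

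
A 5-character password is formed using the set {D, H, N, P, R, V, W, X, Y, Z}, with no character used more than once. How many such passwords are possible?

This is a permutation of 5 out of 10: P(10,5) = 10!/5!.
10 × 9 × 8 × 7 × 6 = 30240.

30240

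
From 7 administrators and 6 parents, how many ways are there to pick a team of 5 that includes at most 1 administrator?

111

Split by how many administrators are chosen (0 through 1).
Sum: C(7,0)·C(6,5) + C(7,1)·C(6,4) = 6 + 105 = 111.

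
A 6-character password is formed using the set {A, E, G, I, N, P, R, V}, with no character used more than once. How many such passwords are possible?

Choose and order 6 of the 8 symbols: the first character has 8 options, the next 7, and so on down to 3.
8 × 7 × 6 × 5 × 4 × 3 = 20160.

20160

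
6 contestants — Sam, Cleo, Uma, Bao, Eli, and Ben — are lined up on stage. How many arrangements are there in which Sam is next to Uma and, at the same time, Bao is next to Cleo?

96

Treat {Sam,Uma} as one block (2 orders) and {Bao,Cleo} as another (2 orders).
That leaves 4 units to arrange: 2 × 2 × 4! = 4 × 24 = 96.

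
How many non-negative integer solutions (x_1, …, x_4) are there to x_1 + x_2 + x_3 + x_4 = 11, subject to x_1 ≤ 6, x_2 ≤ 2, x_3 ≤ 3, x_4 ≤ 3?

19

Without the upper bounds there are C(14,3) = 364 ways to split 11 among 4 variables.
Subtract solutions that violate a single cap (substitute x_i' = x_i − (cap_i+1)): x_1 ≥ 7 gives C(7,3) = 35; x_2 ≥ 3 gives C(11,3) = 165; x_3 ≥ 4 gives C(10,3) = 120; x_4 ≥ 4 gives C(10,3) = 120. Together 440.
Add back pairs where two caps are both exceeded: 4 + 1 + 1 + 35 + 35 + 20 = 96.
Subtract triples: 0 + 0 + 0 + 1 = 1.
By inclusion–exclusion the count is 364 − 440 + 96 − 1 = 19.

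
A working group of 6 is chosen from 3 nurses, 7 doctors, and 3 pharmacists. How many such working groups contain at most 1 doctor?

43

Split by how many doctors are chosen (0 through 1).
Sum: C(7,0)·C(6,6) + C(7,1)·C(6,5) = 1 + 42 = 43.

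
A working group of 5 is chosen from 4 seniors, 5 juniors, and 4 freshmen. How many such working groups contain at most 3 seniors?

1278

Split by how many seniors are chosen (0 through 3).
Sum: C(4,0)·C(9,5) + C(4,1)·C(9,4) + C(4,2)·C(9,3) + C(4,3)·C(9,2) = 126 + 504 + 504 + 144 = 1278.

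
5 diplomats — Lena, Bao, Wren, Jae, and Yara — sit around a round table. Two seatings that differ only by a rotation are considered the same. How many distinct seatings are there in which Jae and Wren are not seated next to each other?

12

Without the restriction there are (4)! = 24 seatings.
Those with Jae next to Wren: fuse the pair into one unit and seat 4 units around a circle — 2·(3)! = 12.
Subtracting, 24 − 12 = 12.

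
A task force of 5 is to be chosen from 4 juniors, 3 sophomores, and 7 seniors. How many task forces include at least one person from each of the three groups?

Total 5-person selections from all 14: C(14,5) = 2002.
Selections missing a whole group: no juniors → C(10,5) = 252; no sophomores → C(11,5) = 462; no seniors → C(7,5) = 21.
Add back selections omitting two groups (i.e. drawn from a single group): C(4,5) + C(3,5) + C(7,5) = 21.
By inclusion–exclusion: 2002 − 735 + 21 = 1288.

1288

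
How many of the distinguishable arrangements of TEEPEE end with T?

5

Fix T in the last position and arrange the remaining 5 letters.
Those 5 letters have E appearing 4 times, giving (5)!/(4!) = 5.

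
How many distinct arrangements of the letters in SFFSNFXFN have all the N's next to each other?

Treat the 2 copies of N as a single block. The multiset to arrange is then {NN, F, F, F, F, S, S, X}, 8 items in all.
That gives (8)!/(4!·2!) = 840 arrangements.

840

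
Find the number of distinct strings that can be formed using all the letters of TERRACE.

1260

TERRACE has 7 letters with E appearing twice and R appearing twice.
Dividing 7! = 5040 by 2!·2! = 4 for the repeated letters gives 1260.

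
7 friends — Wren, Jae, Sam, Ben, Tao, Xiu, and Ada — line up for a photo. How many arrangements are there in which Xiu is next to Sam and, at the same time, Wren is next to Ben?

480

Treat {Xiu,Sam} as one block (2 orders) and {Wren,Ben} as another (2 orders).
That leaves 5 units to arrange: 2 × 2 × 5! = 4 × 120 = 480.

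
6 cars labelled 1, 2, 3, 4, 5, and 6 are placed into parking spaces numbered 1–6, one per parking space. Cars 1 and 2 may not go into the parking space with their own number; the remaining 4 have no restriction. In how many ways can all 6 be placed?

Let Aᵢ (for i ∈ {1, 2}) be the placements that put car i in its forbidden parking space. Any j of these fix j positions, leaving (6−j)! ways to fill the rest, and there are C(2,j) ways to pick which j.
By inclusion–exclusion, the number of valid placements is Σ_{j=0}^{2} (−1)^j C(2,j)·(6−j)!.
Computing: 720 − 240 + 24 = 504.

504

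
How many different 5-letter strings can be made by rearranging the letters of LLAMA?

30

LLAMA has 5 letters with A appearing twice and L appearing twice.
So there are 5! / (2!·2!) = 30 distinguishable arrangements.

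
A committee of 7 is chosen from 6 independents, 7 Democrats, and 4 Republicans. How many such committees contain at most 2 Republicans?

Split by how many Republicans are chosen (0 through 2).
Sum: C(4,0)·C(13,7) + C(4,1)·C(13,6) + C(4,2)·C(13,5) = 1716 + 6864 + 7722 = 16302.

16302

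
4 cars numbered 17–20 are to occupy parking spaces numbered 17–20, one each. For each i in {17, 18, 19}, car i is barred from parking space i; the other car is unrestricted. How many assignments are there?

Let Aᵢ (for i ∈ {17, 18, 19}) be the placements that put car i in its forbidden parking space. Any j of these fix j positions, leaving (4−j)! ways to fill the rest, and there are C(3,j) ways to pick which j.
By inclusion–exclusion, the number of valid placements is Σ_{j=0}^{3} (−1)^j C(3,j)·(4−j)!.
Computing: 24 − 18 + 6 − 1 = 11.

11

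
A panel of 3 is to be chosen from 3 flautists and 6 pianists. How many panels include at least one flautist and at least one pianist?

63

Unrestricted: C(9,3) = 84 ways to pick any 3 of the 9.
Selections missing a whole group: no flautists → C(6,3) = 20; no pianists → C(3,3) = 1.
Both groups omitted at once is impossible, so 84 − 21 = 63.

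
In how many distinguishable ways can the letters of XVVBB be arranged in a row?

30

Letter multiplicities in XVVBB: B×2, V×2, X×1.
The number of distinct arrangements is 5!/(2!·2!) = 120/4 = 30.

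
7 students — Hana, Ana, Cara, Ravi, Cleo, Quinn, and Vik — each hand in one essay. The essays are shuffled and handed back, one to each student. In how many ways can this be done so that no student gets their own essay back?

This is the derangement count D_7: permutations of 7 items with no fixed point.
By inclusion–exclusion this is Σ_{j=0}^{7} (−1)^j C(7,j)·(7−j)!.
Computing: 5040 − 5040 + 2520 − 840 + 210 − 42 + 7 − 1 = 1854.

1854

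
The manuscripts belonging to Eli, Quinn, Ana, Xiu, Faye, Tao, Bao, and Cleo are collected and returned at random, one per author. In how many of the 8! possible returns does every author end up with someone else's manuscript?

14833

Count assignments avoiding every fixed point. For any j of the 8 authors fixed to their own manuscript, the other 8−j can be arranged in (8−j)! ways.
By inclusion–exclusion this is Σ_{j=0}^{8} (−1)^j C(8,j)·(8−j)!.
Computing: 40320 − 40320 + 20160 − 6720 + 1680 − 336 + 56 − 8 + 1 = 14833.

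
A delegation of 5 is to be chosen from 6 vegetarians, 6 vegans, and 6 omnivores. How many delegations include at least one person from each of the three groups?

6210

With no constraint there are C(18,5) = 8568 possible selections.
Selections missing a whole group: no vegetarians → C(12,5) = 792; no vegans → C(12,5) = 792; no omnivores → C(12,5) = 792.
Add back selections omitting two groups (i.e. drawn from a single group): C(6,5) + C(6,5) + C(6,5) = 18.
By inclusion–exclusion: 8568 − 2376 + 18 = 6210.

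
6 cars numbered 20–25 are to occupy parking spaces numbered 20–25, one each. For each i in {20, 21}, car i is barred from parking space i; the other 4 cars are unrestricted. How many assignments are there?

504

Let Aᵢ (for i ∈ {20, 21}) be the placements that put car i in its forbidden parking space. Any j of these fix j positions, leaving (6−j)! ways to fill the rest, and there are C(2,j) ways to pick which j.
By inclusion–exclusion, the number of valid placements is Σ_{j=0}^{2} (−1)^j C(2,j)·(6−j)!.
Computing: 720 − 240 + 24 = 504.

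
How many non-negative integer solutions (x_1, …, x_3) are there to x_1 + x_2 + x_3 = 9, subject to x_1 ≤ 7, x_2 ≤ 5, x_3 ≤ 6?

36

Without the upper bounds there are C(11,2) = 55 ways to split 9 among 3 variables.
Subtract solutions that violate a single cap (substitute x_i' = x_i − (cap_i+1)): x_1 ≥ 8 gives C(3,2) = 3; x_2 ≥ 6 gives C(5,2) = 10; x_3 ≥ 7 gives C(4,2) = 6. Together 19.
No two caps can be exceeded simultaneously, so the pair terms are all 0.
By inclusion–exclusion the count is 55 − 19 + 0 = 36.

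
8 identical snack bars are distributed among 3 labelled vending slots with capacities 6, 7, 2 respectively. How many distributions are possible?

20

By stars and bars, unrestricted non-negative solutions to x_1+…+x_3 = 8 number C(8+2,2) = 45.
Subtract solutions that violate a single cap (substitute x_i' = x_i − (cap_i+1)): x_1 ≥ 7 gives C(3,2) = 3; x_2 ≥ 8 gives C(2,2) = 1; x_3 ≥ 3 gives C(7,2) = 21. Together 25.
No two caps can be exceeded simultaneously, so the pair terms are all 0.
By inclusion–exclusion the count is 45 − 25 + 0 = 20.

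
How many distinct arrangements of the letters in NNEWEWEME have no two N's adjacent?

2940

There are 9!/(4!·2!·2!) = 3780 arrangements of NNEWEWEME in total.
If the two N's are adjacent, glue them into one block, leaving 8 items to arrange: (8)!/(4!·2!) = 840 ways.
Subtracting, 3780 − 840 = 2940 arrangements keep the N's apart.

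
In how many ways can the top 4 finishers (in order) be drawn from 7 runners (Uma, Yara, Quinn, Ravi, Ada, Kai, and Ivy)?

This is an ordered selection of 4 from 7: P(7,4).
That gives 7 × 6 × 5 × 4 = 840.

840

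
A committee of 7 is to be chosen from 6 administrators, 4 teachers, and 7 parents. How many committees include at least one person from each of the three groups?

17283

Total 7-person selections from all 17: C(17,7) = 19448.
Selections missing a whole group: no administrators → C(11,7) = 330; no teachers → C(13,7) = 1716; no parents → C(10,7) = 120.
Add back selections omitting two groups (i.e. drawn from a single group): C(6,7) + C(4,7) + C(7,7) = 1.
By inclusion–exclusion: 19448 − 2166 + 1 = 17283.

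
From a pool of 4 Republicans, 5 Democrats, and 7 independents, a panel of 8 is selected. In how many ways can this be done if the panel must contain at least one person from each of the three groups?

Total 8-person selections from all 16: C(16,8) = 12870.
Selections missing a whole group: no Republicans → C(12,8) = 495; no Democrats → C(11,8) = 165; no independents → C(9,8) = 9.
Add back selections omitting two groups (i.e. drawn from a single group): C(4,8) + C(5,8) + C(7,8) = 0.
By inclusion–exclusion: 12870 − 669 + 0 = 12201.

12201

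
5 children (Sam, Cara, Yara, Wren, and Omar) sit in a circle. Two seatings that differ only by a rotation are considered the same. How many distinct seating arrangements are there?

Fix one person's seat to break rotational symmetry; the remaining 4 people can be arranged in (4)! = 24 ways.

24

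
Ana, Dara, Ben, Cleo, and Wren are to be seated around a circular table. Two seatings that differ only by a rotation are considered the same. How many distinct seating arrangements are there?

24

Fix one person's seat to break rotational symmetry; the remaining 4 people can be arranged in (4)! = 24 ways.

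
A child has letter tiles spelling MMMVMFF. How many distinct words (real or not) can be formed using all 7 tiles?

The 7 letters of MMMVMFF have repeats: F appearing twice and M appearing 4 times.
Dividing 7! = 5040 by 4!·2! = 48 for the repeated letters gives 105.

105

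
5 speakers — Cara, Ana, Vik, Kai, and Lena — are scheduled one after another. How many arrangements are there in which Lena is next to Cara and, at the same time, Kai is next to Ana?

Treat {Lena,Cara} as one block (2 orders) and {Kai,Ana} as another (2 orders).
That leaves 3 units to arrange: 2 × 2 × 3! = 4 × 6 = 24.

24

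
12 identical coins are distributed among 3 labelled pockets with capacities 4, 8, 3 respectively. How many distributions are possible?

10

Ignoring the caps, the number of non-negative solutions to x_1+…+x_3 = 12 is C(14,2) = 91.
Subtract solutions that violate a single cap (substitute x_i' = x_i − (cap_i+1)): x_1 ≥ 5 gives C(9,2) = 36; x_2 ≥ 9 gives C(5,2) = 10; x_3 ≥ 4 gives C(10,2) = 45. Together 91.
Add back pairs where two caps are both exceeded: 0 + 10 + 0 = 10.
By inclusion–exclusion the count is 91 − 91 + 10 = 10.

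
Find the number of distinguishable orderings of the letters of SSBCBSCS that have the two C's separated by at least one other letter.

Total arrangements of SSBCBSCS: 8!/(4!·2!·2!) = 420.
Arrangements with the C's together: treat CC as one letter, giving (7)!/(4!·2!) = 105.
Subtracting, 420 − 105 = 315 arrangements keep the C's apart.

315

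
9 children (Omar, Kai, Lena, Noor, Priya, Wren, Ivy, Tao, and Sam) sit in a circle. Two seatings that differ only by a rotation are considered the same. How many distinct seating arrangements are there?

40320

Fix one person's seat to break rotational symmetry; the remaining 8 people can be arranged in (8)! = 40320 ways.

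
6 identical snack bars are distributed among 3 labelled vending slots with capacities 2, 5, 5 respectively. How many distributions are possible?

Ignoring the caps, the number of non-negative solutions to x_1+…+x_3 = 6 is C(8,2) = 28.
Subtract solutions that violate a single cap (substitute x_i' = x_i − (cap_i+1)): x_1 ≥ 3 gives C(5,2) = 10; x_2 ≥ 6 gives C(2,2) = 1; x_3 ≥ 6 gives C(2,2) = 1. Together 12.
No two caps can be exceeded simultaneously, so the pair terms are all 0.
By inclusion–exclusion the count is 28 − 12 + 0 = 16.

16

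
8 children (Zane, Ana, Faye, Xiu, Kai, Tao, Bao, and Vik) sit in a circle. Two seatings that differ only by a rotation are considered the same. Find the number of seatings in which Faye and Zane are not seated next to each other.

Without the restriction there are (7)! = 5040 seatings.
Those with Faye next to Zane: fuse the pair into one unit and seat 7 units around a circle — 2·(6)! = 1440.
Subtracting, 5040 − 1440 = 3600.

3600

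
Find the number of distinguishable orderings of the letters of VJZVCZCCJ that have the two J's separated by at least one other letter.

There are 9!/(3!·2!·2!·2!) = 7560 arrangements of VJZVCZCCJ in total.
If the two J's are adjacent, glue them into one block, leaving 8 items to arrange: (8)!/(3!·2!·2!) = 1680 ways.
Subtracting, 7560 − 1680 = 5880 arrangements keep the J's apart.

5880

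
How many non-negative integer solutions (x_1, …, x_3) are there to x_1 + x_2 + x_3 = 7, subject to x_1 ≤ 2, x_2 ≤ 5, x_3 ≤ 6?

17

Ignoring the caps, the number of non-negative solutions to x_1+…+x_3 = 7 is C(9,2) = 36.
Subtract solutions that violate a single cap (substitute x_i' = x_i − (cap_i+1)): x_1 ≥ 3 gives C(6,2) = 15; x_2 ≥ 6 gives C(3,2) = 3; x_3 ≥ 7 gives C(2,2) = 1. Together 19.
No two caps can be exceeded simultaneously, so the pair terms are all 0.
By inclusion–exclusion the count is 36 − 19 + 0 = 17.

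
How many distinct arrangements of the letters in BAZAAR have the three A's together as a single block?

24

Treat the 3 copies of A as a single block. The multiset to arrange is then {AAA, B, R, Z}, 4 items in all.
All 4 items are distinct, so there are (4)! = 24 arrangements.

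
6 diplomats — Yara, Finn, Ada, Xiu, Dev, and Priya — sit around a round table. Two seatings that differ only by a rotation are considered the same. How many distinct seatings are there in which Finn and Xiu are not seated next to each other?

All circular seatings of 6 people number (5)! = 120.
Seatings with Finn beside Xiu: treat them as a block with 2 internal orders, giving 2 × (4)! = 48.
Subtracting, 120 − 48 = 72.

72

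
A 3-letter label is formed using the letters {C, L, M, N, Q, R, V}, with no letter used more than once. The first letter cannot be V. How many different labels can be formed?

The first letter has 7−1 = 6 choices (anything except V).
The remaining 2 letters are filled from the other 6 symbols without repetition: 6 × 5 = 30.
Total: 6 × 30 = 180.

180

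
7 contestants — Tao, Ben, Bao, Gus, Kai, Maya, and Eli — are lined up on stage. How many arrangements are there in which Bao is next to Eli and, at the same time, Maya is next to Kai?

Treat {Bao,Eli} as one block (2 orders) and {Maya,Kai} as another (2 orders).
That leaves 5 units to arrange: 2 × 2 × 5! = 4 × 120 = 480.

480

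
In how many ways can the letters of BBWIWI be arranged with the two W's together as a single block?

30

Treat the 2 copies of W as a single block. The multiset to arrange is then {WW, B, B, I, I}, 5 items in all.
That gives (5)!/(2!·2!) = 30 arrangements.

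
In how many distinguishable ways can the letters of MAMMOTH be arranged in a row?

MAMMOTH has 7 letters with M appearing 3 times.
Dividing 7! = 5040 by 3! = 6 for the repeated letters gives 840.

840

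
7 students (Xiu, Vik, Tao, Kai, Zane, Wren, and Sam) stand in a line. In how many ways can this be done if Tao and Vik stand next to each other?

Treat {Tao, Vik} as a single unit. There are 6 units to order, and the pair itself can be ordered 2 ways.
So the count is 2·(6)! = 1440.

1440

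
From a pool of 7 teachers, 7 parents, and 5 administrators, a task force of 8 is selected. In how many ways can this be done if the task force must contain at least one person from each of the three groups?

With no constraint there are C(19,8) = 75582 possible selections.
Subtract selections that omit an entire group: no teachers → C(12,8) = 495; no parents → C(12,8) = 495; no administrators → C(14,8) = 3003.
Add back selections omitting two groups (i.e. drawn from a single group): C(7,8) + C(7,8) + C(5,8) = 0.
By inclusion–exclusion: 75582 − 3993 + 0 = 71589.

71589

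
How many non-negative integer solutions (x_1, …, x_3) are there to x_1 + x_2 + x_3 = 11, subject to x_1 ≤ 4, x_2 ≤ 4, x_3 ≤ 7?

Without the upper bounds there are C(13,2) = 78 ways to split 11 among 3 variables.
Subtract solutions that violate a single cap (substitute x_i' = x_i − (cap_i+1)): x_1 ≥ 5 gives C(8,2) = 28; x_2 ≥ 5 gives C(8,2) = 28; x_3 ≥ 8 gives C(5,2) = 10. Together 66.
Add back pairs where two caps are both exceeded: 3 + 0 + 0 = 3.
By inclusion–exclusion the count is 78 − 66 + 3 = 15.

15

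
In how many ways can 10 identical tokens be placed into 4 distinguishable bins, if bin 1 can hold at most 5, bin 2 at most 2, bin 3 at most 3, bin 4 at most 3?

Ignoring the caps, the number of non-negative solutions to x_1+…+x_4 = 10 is C(13,3) = 286.
Subtract solutions that violate a single cap (substitute x_i' = x_i − (cap_i+1)): x_1 ≥ 6 gives C(7,3) = 35; x_2 ≥ 3 gives C(10,3) = 120; x_3 ≥ 4 gives C(9,3) = 84; x_4 ≥ 4 gives C(9,3) = 84. Together 323.
Add back pairs where two caps are both exceeded: 4 + 1 + 1 + 20 + 20 + 10 = 56.
By inclusion–exclusion the count is 286 − 323 + 56 = 19.

19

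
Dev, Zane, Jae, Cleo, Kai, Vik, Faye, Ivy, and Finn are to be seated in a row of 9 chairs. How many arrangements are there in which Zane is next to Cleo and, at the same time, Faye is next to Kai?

Treat {Zane,Cleo} as one block (2 orders) and {Faye,Kai} as another (2 orders).
That leaves 7 units to arrange: 2 × 2 × 7! = 4 × 5040 = 20160.

20160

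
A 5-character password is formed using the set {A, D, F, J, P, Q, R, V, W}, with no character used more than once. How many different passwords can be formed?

15120

Choose and order 5 of the 9 symbols: the first character has 9 options, the next 8, and so on down to 5.
9 × 8 × 7 × 6 × 5 = 15120.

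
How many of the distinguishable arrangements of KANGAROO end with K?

1260

With the last slot taken by K, it remains to arrange the other 7 letters (ANGAROO).
Those 7 letters have A appearing twice and O appearing twice, giving (7)!/(2!·2!) = 1260.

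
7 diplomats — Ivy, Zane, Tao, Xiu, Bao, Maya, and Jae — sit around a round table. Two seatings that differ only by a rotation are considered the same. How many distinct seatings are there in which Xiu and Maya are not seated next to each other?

480

Without the restriction there are (6)! = 720 seatings.
Those with Xiu next to Maya: fuse the pair into one unit and seat 6 units around a circle — 2·(5)! = 240.
Subtracting, 720 − 240 = 480.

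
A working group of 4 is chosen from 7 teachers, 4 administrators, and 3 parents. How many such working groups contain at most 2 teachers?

Split by how many teachers are chosen (0 through 2).
Sum: C(7,0)·C(7,4) + C(7,1)·C(7,3) + C(7,2)·C(7,2) = 35 + 245 + 441 = 721.

721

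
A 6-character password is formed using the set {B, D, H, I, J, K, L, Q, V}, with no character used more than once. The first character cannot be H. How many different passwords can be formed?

The first character has 9−1 = 8 choices (anything except H).
The remaining 5 characters are filled from the other 8 symbols without repetition: 8 × 7 × 6 × 5 × 4 = 6720.
Total: 8 × 6720 = 53760.

53760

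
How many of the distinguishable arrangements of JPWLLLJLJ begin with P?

280

Fix P in the first position and arrange the remaining 8 letters.
Those 8 letters have J appearing 3 times and L appearing 4 times, giving (8)!/(4!·3!) = 280.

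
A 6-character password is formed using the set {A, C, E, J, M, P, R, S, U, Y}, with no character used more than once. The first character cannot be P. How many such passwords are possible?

The first character has 10−1 = 9 choices (anything except P).
The remaining 5 characters are filled from the other 9 symbols without repetition: 9 × 8 × 7 × 6 × 5 = 15120.
Total: 9 × 15120 = 136080.

136080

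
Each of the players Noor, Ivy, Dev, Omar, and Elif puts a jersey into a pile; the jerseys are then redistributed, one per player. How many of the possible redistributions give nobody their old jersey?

Count assignments avoiding every fixed point. For any j of the 5 players fixed to their old jersey, the other 5−j can be arranged in (5−j)! ways.
By inclusion–exclusion this is Σ_{j=0}^{5} (−1)^j C(5,j)·(5−j)!.
Computing: 120 − 120 + 60 − 20 + 5 − 1 = 44.

44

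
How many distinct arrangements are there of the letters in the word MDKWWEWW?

1680

The 8 letters of MDKWWEWW have repeats: W appearing 4 times.
Dividing 8! = 40320 by 4! = 24 for the repeated letters gives 1680.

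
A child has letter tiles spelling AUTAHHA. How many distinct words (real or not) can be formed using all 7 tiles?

420

Letter multiplicities in AUTAHHA: A×3, H×2, T×1, U×1.
The number of distinct arrangements is 7!/(3!·2!) = 5040/12 = 420.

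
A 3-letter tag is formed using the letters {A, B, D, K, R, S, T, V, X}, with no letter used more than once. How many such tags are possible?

This is a permutation of 3 out of 9: P(9,3) = 9!/6!.
That product is 9 × 8 × 7 = 504.

504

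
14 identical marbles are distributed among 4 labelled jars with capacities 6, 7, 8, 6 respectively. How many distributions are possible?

301

Ignoring the caps, the number of non-negative solutions to x_1+…+x_4 = 14 is C(17,3) = 680.
Subtract solutions that violate a single cap (substitute x_i' = x_i − (cap_i+1)): x_1 ≥ 7 gives C(10,3) = 120; x_2 ≥ 8 gives C(9,3) = 84; x_3 ≥ 9 gives C(8,3) = 56; x_4 ≥ 7 gives C(10,3) = 120. Together 380.
Add back pairs where two caps are both exceeded: 0 + 0 + 1 + 0 + 0 + 0 = 1.
By inclusion–exclusion the count is 680 − 380 + 1 = 301.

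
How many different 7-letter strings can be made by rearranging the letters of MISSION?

Letter multiplicities in MISSION: I×2, M×1, N×1, O×1, S×2.
The number of distinct arrangements is 7!/(2!·2!) = 5040/4 = 1260.

1260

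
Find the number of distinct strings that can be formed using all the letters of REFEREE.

105

REFEREE has 7 letters with E appearing 4 times and R appearing twice.
Dividing 7! = 5040 by 4!·2! = 48 for the repeated letters gives 105.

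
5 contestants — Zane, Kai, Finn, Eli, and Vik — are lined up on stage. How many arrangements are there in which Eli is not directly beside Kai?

Of the 5! = 120 arrangements, those with Eli and Kai adjacent number 2 × 4! = 48 (treat the pair as a block with 2 internal orders).
So 120 − 48 = 72 arrangements keep them apart.

72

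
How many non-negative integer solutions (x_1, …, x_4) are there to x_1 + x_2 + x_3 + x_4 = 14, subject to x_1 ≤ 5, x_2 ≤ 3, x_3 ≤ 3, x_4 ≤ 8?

Without the upper bounds there are C(17,3) = 680 ways to split 14 among 4 variables.
Subtract solutions that violate a single cap (substitute x_i' = x_i − (cap_i+1)): x_1 ≥ 6 gives C(11,3) = 165; x_2 ≥ 4 gives C(13,3) = 286; x_3 ≥ 4 gives C(13,3) = 286; x_4 ≥ 9 gives C(8,3) = 56. Together 793.
Add back pairs where two caps are both exceeded: 35 + 35 + 0 + 84 + 4 + 4 = 162.
Subtract triples: 1 + 0 + 0 + 0 = 1.
By inclusion–exclusion the count is 680 − 793 + 162 − 1 = 48.

48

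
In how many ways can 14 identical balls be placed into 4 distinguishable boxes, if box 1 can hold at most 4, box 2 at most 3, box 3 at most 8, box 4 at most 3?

By stars and bars, unrestricted non-negative solutions to x_1+…+x_4 = 14 number C(14+3,3) = 680.
Subtract solutions that violate a single cap (substitute x_i' = x_i − (cap_i+1)): x_1 ≥ 5 gives C(12,3) = 220; x_2 ≥ 4 gives C(13,3) = 286; x_3 ≥ 9 gives C(8,3) = 56; x_4 ≥ 4 gives C(13,3) = 286. Together 848.
Add back pairs where two caps are both exceeded: 56 + 1 + 56 + 4 + 84 + 4 = 205.
Subtract triples: 0 + 4 + 0 + 0 = 4.
By inclusion–exclusion the count is 680 − 848 + 205 − 4 = 33.

33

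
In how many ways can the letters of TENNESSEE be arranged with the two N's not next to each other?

2940

Total arrangements of TENNESSEE: 9!/(4!·2!·2!) = 3780.
Arrangements with the N's together: treat NN as one letter, giving (8)!/(4!·2!) = 840.
Subtracting, 3780 − 840 = 2940 arrangements keep the N's apart.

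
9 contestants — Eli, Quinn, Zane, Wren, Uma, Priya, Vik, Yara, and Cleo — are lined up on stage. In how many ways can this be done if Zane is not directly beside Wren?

282240

Of the 9! = 362880 arrangements, those with Zane and Wren adjacent number 2 × 8! = 80640 (treat the pair as a block with 2 internal orders).
Complementary counting: 362880 − 80640 = 282240.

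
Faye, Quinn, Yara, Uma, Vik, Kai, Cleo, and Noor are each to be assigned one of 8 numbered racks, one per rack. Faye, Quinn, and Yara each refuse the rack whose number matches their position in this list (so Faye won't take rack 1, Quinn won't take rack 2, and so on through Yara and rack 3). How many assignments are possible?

27240

Let Aᵢ (for i ∈ {1, 2, 3}) be the placements that put person i in their forbidden rack. Any j of these fix j positions, leaving (8−j)! ways to fill the rest, and there are C(3,j) ways to pick which j.
By inclusion–exclusion, the number of valid placements is Σ_{j=0}^{3} (−1)^j C(3,j)·(8−j)!.
Computing: 40320 − 15120 + 2160 − 120 = 27240.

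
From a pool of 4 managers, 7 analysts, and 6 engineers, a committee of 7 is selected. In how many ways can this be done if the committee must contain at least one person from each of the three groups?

Total 7-person selections from all 17: C(17,7) = 19448.
Selections missing a whole group: no managers → C(13,7) = 1716; no analysts → C(10,7) = 120; no engineers → C(11,7) = 330.
Add back selections omitting two groups (i.e. drawn from a single group): C(4,7) + C(7,7) + C(6,7) = 1.
By inclusion–exclusion: 19448 − 2166 + 1 = 17283.

17283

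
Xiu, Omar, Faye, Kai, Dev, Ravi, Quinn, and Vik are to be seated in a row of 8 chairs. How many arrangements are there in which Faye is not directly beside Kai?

30240

There are 8! = 40320 arrangements in all. If Faye and Kai are adjacent, merging them into one block gives 2·(7)! = 10080 arrangements.
So 40320 − 10080 = 30240 arrangements keep them apart.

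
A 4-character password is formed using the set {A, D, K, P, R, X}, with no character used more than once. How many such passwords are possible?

Choose and order 4 of the 6 symbols: the first character has 6 options, the next 5, then 4, 3.
That product is 6 × 5 × 4 × 3 = 360.

360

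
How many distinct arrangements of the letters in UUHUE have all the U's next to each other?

6

Treat the 3 copies of U as a single block. The multiset to arrange is then {UUU, E, H}, 3 items in all.
All 3 items are distinct, so there are (3)! = 6 arrangements.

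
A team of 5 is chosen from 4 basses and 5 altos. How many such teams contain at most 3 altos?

105

Split by how many altos are chosen (0 through 3).
Sum: C(5,0)·C(4,5) + C(5,1)·C(4,4) + C(5,2)·C(4,3) + C(5,3)·C(4,2) = 0 + 5 + 40 + 60 = 105.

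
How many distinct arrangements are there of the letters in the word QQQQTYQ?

Letter multiplicities in QQQQTYQ: Q×5, T×1, Y×1.
The number of distinct arrangements is 7!/(5!) = 5040/120 = 42.

42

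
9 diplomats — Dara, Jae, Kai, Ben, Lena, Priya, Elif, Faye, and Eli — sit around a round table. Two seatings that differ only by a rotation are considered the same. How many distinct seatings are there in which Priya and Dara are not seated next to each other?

30240

Without the restriction there are (8)! = 40320 seatings.
Seatings with Priya beside Dara: treat them as a block with 2 internal orders, giving 2 × (7)! = 10080.
Subtracting, 40320 − 10080 = 30240.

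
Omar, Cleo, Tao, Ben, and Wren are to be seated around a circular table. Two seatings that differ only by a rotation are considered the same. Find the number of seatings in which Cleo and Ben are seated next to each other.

12

Treat {Cleo, Ben} as one unit (2 internal orders) and seat the resulting 4 units around the table: (3)! circular arrangements.
So 2 × (3)! = 2 × 6 = 12.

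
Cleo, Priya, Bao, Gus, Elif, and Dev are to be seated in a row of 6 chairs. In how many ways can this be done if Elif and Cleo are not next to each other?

480

There are 6! = 720 arrangements in all. If Elif and Cleo are adjacent, merging them into one block gives 2·(5)! = 240 arrangements.
So 720 − 240 = 480 arrangements keep them apart.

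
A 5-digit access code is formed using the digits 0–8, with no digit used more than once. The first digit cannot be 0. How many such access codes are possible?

13440

The first digit has 9−1 = 8 choices (anything except 0).
The remaining 4 digits are filled from the other 8 symbols without repetition: 8 × 7 × 6 × 5 = 1680.
Total: 8 × 1680 = 13440.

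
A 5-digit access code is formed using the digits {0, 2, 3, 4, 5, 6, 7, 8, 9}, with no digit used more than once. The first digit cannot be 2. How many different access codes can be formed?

13440

The first digit has 9−1 = 8 choices (anything except 2).
The remaining 4 digits are filled from the other 8 symbols without repetition: 8 × 7 × 6 × 5 = 1680.
Total: 8 × 1680 = 13440.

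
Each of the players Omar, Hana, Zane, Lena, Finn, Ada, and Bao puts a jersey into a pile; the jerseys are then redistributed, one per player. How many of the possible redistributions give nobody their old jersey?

This is the derangement count D_7: permutations of 7 items with no fixed point.
By inclusion–exclusion this is Σ_{j=0}^{7} (−1)^j C(7,j)·(7−j)!.
Computing: 5040 − 5040 + 2520 − 840 + 210 − 42 + 7 − 1 = 1854.

1854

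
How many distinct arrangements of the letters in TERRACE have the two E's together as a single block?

Treat the 2 copies of E as a single block. The multiset to arrange is then {EE, A, C, R, R, T}, 6 items in all.
That gives (6)!/(2!) = 360 arrangements.

360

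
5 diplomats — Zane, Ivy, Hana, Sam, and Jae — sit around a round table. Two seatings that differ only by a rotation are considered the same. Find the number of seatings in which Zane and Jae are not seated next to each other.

12

All circular seatings of 5 people number (4)! = 24.
Those with Zane next to Jae: fuse the pair into one unit and seat 4 units around a circle — 2·(3)! = 12.
Subtracting, 24 − 12 = 12.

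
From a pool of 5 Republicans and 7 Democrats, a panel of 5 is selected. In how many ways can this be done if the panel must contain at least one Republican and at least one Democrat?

770

With no constraint there are C(12,5) = 792 possible selections.
Selections missing a whole group: no Republicans → C(7,5) = 21; no Democrats → C(5,5) = 1.
Both groups omitted at once is impossible, so 792 − 22 = 770.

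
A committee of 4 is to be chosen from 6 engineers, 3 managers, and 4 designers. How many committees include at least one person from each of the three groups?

360

Unrestricted: C(13,4) = 715 ways to pick any 4 of the 13.
Subtract selections that omit an entire group: no engineers → C(7,4) = 35; no managers → C(10,4) = 210; no designers → C(9,4) = 126.
Add back selections omitting two groups (i.e. drawn from a single group): C(6,4) + C(3,4) + C(4,4) = 16.
By inclusion–exclusion: 715 − 371 + 16 = 360.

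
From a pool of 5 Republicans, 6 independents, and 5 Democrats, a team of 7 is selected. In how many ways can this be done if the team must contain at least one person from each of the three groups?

Unrestricted: C(16,7) = 11440 ways to pick any 7 of the 16.
Selections missing a whole group: no Republicans → C(11,7) = 330; no independents → C(10,7) = 120; no Democrats → C(11,7) = 330.
Add back selections omitting two groups (i.e. drawn from a single group): C(5,7) + C(6,7) + C(5,7) = 0.
By inclusion–exclusion: 11440 − 780 + 0 = 10660.

10660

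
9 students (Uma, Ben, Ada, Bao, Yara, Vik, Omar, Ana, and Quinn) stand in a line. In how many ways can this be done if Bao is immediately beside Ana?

Glue Bao and Ana into one block (2 internal orders), leaving 8 units to arrange in a row.
That gives 2 × 8! = 2 × 40320 = 80640.

80640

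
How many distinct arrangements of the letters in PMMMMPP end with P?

15

With the last slot taken by P, it remains to arrange the other 6 letters (MMMMPP).
Those 6 letters have M appearing 4 times and P appearing twice, giving (6)!/(4!·2!) = 15.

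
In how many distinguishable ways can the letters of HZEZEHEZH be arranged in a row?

1680

HZEZEHEZH has 9 letters with E appearing 3 times, H appearing 3 times, and Z appearing 3 times.
So there are 9! / (3!·3!·3!) = 1680 distinguishable arrangements.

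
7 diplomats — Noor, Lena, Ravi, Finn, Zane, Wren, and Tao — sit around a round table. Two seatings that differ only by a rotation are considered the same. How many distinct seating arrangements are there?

Around a circle, 7 distinct people have 7!/7 = (6)! = 720 rotationally distinct seatings.

720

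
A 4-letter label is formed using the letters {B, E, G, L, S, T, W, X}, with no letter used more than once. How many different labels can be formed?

1680

This is a permutation of 4 out of 8: P(8,4) = 8!/4!.
That product is 8 × 7 × 6 × 5 = 1680.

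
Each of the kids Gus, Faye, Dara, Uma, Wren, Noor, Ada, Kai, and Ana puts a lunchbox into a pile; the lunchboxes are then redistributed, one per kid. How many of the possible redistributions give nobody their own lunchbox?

Count assignments avoiding every fixed point. For any j of the 9 kids fixed to their own lunchbox, the other 9−j can be arranged in (9−j)! ways.
By inclusion–exclusion this is Σ_{j=0}^{9} (−1)^j C(9,j)·(9−j)!.
Computing: 362880 − 362880 + 181440 − 60480 + 15120 − 3024 + 504 − 72 + 9 − 1 = 133496.

133496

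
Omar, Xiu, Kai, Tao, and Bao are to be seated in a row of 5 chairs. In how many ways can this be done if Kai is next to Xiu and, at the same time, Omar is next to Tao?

Treat {Kai,Xiu} as one block (2 orders) and {Omar,Tao} as another (2 orders).
That leaves 3 units to arrange: 2 × 2 × 3! = 4 × 6 = 24.

24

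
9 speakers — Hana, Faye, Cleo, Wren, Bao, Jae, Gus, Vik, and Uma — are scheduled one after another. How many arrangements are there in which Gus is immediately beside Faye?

Place the 7 others and the Gus-Faye pair as 8 objects in a line; the pair has 2 internal arrangements.
That gives 2 × 8! = 2 × 40320 = 80640.

80640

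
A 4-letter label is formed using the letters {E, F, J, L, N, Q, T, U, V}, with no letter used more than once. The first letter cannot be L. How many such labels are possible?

The first letter has 9−1 = 8 choices (anything except L).
The remaining 3 letters are filled from the other 8 symbols without repetition: 8 × 7 × 6 = 336.
Total: 8 × 336 = 2688.

2688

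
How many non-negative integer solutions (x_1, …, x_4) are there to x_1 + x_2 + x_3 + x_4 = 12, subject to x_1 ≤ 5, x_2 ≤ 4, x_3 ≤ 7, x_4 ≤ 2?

Without the upper bounds there are C(15,3) = 455 ways to split 12 among 4 variables.
Subtract solutions that violate a single cap (substitute x_i' = x_i − (cap_i+1)): x_1 ≥ 6 gives C(9,3) = 84; x_2 ≥ 5 gives C(10,3) = 120; x_3 ≥ 8 gives C(7,3) = 35; x_4 ≥ 3 gives C(12,3) = 220. Together 459.
Add back pairs where two caps are both exceeded: 4 + 0 + 20 + 0 + 35 + 4 = 63.
By inclusion–exclusion the count is 455 − 459 + 63 = 59.

59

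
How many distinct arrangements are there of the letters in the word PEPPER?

60

The 6 letters of PEPPER have repeats: E appearing twice and P appearing 3 times.
The number of distinct arrangements is 6!/(3!·2!) = 720/12 = 60.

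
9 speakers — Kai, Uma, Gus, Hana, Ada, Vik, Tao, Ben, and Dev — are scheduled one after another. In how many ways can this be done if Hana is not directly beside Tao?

There are 9! = 362880 arrangements in all. If Hana and Tao are adjacent, merging them into one block gives 2·(8)! = 80640 arrangements.
Complementary counting: 362880 − 80640 = 282240.

282240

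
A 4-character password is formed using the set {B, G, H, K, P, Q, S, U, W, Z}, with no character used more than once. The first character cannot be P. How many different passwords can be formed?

The first character has 10−1 = 9 choices (anything except P).
The remaining 3 characters are filled from the other 9 symbols without repetition: 9 × 8 × 7 = 504.
Total: 9 × 504 = 4536.

4536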